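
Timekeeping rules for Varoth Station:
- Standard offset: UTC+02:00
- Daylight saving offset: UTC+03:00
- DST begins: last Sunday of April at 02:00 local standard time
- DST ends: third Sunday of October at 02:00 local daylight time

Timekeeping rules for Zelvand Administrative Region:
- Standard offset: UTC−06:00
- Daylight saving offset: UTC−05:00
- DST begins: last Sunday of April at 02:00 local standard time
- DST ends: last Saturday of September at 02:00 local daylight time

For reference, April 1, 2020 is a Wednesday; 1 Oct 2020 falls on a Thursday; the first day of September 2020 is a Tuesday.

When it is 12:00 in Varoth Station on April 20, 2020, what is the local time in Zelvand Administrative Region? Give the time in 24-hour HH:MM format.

04:00

1 April 2020 is a Wednesday, so Sundays fall on 5, 12, 19, 26; the last is April 26.
1 October 2020 is a Thursday, so the first Sunday is October 4 and the third is October 18.
April 20, 2020 does not fall between 26 April and 18 October, so daylight saving is not in effect and Varoth Station is at UTC+02:00.
12:00 Varoth Station − 2h = 10:00 UTC.
1 April 2020 is a Wednesday, so Sundays fall on 5, 12, 19, 26; the last is April 26.
1 September 2020 is a Tuesday, so Saturdays fall on 5, 12, 19, 26; the last is September 26.
At the standard offset (UTC−06:00), 10:00 UTC − 6h = 04:00 Zelvand Administrative Region standard time.
Daylight saving runs 26 April – 26 September; the standard-time date in Zelvand Administrative Region, April 20, 2020, is outside that window, so Zelvand Administrative Region is on standard time at UTC−06:00.
10:00 UTC − 6h = 04:00 Zelvand Administrative Region.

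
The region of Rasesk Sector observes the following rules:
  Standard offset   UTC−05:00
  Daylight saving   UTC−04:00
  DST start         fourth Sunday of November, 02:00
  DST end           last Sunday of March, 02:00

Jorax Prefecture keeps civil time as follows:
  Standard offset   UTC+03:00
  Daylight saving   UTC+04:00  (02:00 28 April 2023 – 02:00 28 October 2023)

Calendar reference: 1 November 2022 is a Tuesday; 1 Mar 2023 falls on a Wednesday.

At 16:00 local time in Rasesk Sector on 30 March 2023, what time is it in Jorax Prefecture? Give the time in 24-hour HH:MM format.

1 November 2022 is a Tuesday, so the first Sunday is November 6 and the fourth is November 27.
1 March 2023 is a Wednesday, so Sundays fall on 5, 12, 19, 26; the last is March 26.
30 March 2023 is outside the daylight-saving period (27 November 2022 – 26 March 2023), so Rasesk Sector is on standard time, UTC−05:00.
16:00 Rasesk Sector + 5h = 21:00 UTC.
At the standard offset (UTC+03:00), 21:00 UTC + 3h = 00:00 Jorax Prefecture standard time (rolling into the next day, 31 March 2023).
Daylight saving runs 28 April – 28 October; the standard-time date in Jorax Prefecture, 31 March 2023, is outside that window, so Jorax Prefecture is on standard time at UTC+03:00.
21:00 UTC + 3h = 00:00 Jorax Prefecture (rolling into the next day, 31 March 2023).

00:00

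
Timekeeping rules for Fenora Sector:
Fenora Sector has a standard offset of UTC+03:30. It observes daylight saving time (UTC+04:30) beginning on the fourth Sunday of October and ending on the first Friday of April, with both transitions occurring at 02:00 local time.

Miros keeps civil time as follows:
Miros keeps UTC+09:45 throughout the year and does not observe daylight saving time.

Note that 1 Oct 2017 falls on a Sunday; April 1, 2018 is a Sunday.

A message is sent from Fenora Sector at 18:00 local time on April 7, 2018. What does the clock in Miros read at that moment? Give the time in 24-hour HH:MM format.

1 October 2017 is a Sunday, so the first Sunday is October 1 and the fourth is October 22.
1 April 2018 is a Sunday, so the first Friday is April 6.
April 7, 2018 does not fall between 22 October 2017 and 6 April 2018, so daylight saving is not in effect and Fenora Sector is at UTC+03:30.
18:00 Fenora Sector − 3h30m = 14:30 UTC.
Miros has no daylight saving, so its offset is UTC+09:45 year-round.
14:30 UTC + 9h45m = 00:15 Miros (rolling into the next day, 8 April 2018).

00:15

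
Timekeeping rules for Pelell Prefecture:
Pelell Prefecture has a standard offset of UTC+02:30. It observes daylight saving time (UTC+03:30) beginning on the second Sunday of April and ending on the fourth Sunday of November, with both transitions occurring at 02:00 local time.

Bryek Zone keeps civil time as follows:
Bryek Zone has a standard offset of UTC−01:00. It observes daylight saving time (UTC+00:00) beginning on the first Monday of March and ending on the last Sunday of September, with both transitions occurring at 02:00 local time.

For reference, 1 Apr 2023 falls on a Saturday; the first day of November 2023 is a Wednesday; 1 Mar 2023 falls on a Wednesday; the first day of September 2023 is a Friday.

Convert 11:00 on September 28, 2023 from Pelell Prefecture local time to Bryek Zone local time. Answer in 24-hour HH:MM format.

06:30

1 April 2023 is a Saturday, so the first Sunday is April 2 and the second is April 9.
1 November 2023 is a Wednesday, so the first Sunday is November 5 and the fourth is November 26.
Daylight saving runs 9 April – 26 November; September 28, 2023 is inside that window, so Pelell Prefecture is at UTC+03:30.
11:00 Pelell Prefecture − 3h30m = 07:30 UTC.
1 March 2023 is a Wednesday, so the first Monday is March 6.
1 September 2023 is a Friday, so Sundays fall on 3, 10, 17, 24; the last is September 24.
At the standard offset (UTC−01:00), 07:30 UTC − 1h = 06:30 Bryek Zone standard time.
The standard-time date in Bryek Zone, September 28, 2023, is outside the daylight-saving period (6 March – 24 September), so Bryek Zone is on standard time, UTC−01:00.
07:30 UTC − 1h = 06:30 Bryek Zone.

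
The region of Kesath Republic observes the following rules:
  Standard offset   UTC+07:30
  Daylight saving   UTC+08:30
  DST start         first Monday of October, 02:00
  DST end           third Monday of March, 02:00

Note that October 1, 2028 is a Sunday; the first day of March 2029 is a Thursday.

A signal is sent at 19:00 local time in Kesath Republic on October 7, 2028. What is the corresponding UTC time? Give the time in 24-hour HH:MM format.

1 October 2028 is a Sunday, so the first Monday is October 2.
1 March 2029 is a Thursday, so the first Monday is March 5 and the third is March 19.
October 7, 2028 lies within the daylight-saving period (2 October 2028 – 19 March 2029), so Kesath Republic is on daylight time, UTC+08:30.
19:00 local − 8h30m = 10:30 UTC.

10:30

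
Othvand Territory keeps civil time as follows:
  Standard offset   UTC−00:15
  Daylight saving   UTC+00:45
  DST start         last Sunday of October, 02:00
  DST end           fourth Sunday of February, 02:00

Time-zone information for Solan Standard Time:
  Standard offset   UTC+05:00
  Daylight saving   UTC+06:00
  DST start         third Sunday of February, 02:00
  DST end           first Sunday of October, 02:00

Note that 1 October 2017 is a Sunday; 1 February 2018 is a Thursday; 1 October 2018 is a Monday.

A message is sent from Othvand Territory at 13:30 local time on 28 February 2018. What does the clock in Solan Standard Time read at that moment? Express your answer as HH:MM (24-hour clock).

19:45

1 October 2017 is a Sunday, so Sundays fall on 1, 8, 15, 22, 29; the last is October 29.
1 February 2018 is a Thursday, so the first Sunday is February 4 and the fourth is February 25.
Daylight saving runs 29 October 2017 – 25 February 2018; 28 February 2018 is outside that window, so Othvand Territory is on standard time at UTC−00:15.
13:30 Othvand Territory + 0h15m = 13:45 UTC.
1 February 2018 is a Thursday, so the first Sunday is February 4 and the third is February 18.
1 October 2018 is a Monday, so the first Sunday is October 7.
At the standard offset (UTC+05:00), 13:45 UTC + 5h = 18:45 Solan Standard Time standard time.
The standard-time date in Solan Standard Time, 28 February 2018, lies within the daylight-saving period (18 February – 7 October), so Solan Standard Time is on daylight time, UTC+06:00.
13:45 UTC + 6h = 19:45 Solan Standard Time.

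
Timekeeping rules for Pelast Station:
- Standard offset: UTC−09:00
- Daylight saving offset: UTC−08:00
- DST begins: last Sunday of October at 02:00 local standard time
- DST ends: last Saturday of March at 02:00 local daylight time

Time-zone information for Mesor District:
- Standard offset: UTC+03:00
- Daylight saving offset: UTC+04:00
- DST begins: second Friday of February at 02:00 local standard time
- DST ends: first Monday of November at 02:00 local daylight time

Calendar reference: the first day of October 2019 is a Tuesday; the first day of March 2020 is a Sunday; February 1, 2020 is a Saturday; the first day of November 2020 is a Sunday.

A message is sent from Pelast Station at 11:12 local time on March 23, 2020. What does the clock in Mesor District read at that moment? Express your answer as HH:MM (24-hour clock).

23:12

1 October 2019 is a Tuesday, so Sundays fall on 6, 13, 20, 27; the last is October 27.
1 March 2020 is a Sunday, so Saturdays fall on 7, 14, 21, 28; the last is March 28.
Daylight saving runs 27 October 2019 – 28 March 2020; March 23, 2020 is inside that window, so Pelast Station is at UTC−08:00.
11:12 Pelast Station + 8h = 19:12 UTC.
1 February 2020 is a Saturday, so the first Friday is February 7 and the second is February 14.
1 November 2020 is a Sunday, so the first Monday is November 2.
At the standard offset (UTC+03:00), 19:12 UTC + 3h = 22:12 Mesor District standard time.
The standard-time date in Mesor District, March 23, 2020, falls between 14 February and 2 November, so daylight saving is in effect and Mesor District is at UTC+04:00.
19:12 UTC + 4h = 23:12 Mesor District.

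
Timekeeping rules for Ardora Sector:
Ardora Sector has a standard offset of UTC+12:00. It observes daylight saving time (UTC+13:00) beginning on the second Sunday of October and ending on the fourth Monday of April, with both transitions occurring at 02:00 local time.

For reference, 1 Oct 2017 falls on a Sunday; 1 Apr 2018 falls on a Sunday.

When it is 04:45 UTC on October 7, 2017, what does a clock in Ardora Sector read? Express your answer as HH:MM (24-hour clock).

16:45

1 October 2017 is a Sunday, so the first Sunday is October 1 and the second is October 8.
1 April 2018 is a Sunday, so the first Monday is April 2 and the fourth is April 23.
At the standard offset (UTC+12:00), 04:45 UTC + 12h = 16:45 Ardora Sector standard time.
The standard-time date in Ardora Sector, October 7, 2017, is outside the daylight-saving period (8 October 2017 – 23 April 2018), so Ardora Sector is on standard time, UTC+12:00.
04:45 UTC + 12h = 16:45 local.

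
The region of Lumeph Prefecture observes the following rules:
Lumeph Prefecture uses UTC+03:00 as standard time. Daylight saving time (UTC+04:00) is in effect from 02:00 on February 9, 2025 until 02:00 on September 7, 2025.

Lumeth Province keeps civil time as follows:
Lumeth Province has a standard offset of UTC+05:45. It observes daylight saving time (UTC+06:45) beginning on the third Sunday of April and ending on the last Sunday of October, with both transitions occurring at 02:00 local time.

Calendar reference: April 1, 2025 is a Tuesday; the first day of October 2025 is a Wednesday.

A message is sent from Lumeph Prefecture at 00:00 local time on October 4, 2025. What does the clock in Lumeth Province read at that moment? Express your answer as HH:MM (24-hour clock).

October 4, 2025 does not fall between 9 February and 7 September, so daylight saving is not in effect and Lumeph Prefecture is at UTC+03:00.
00:00 Lumeph Prefecture − 3h = 21:00 UTC (rolling into the previous day, 3 October 2025).
1 April 2025 is a Tuesday, so the first Sunday is April 6 and the third is April 20.
1 October 2025 is a Wednesday, so Sundays fall on 5, 12, 19, 26; the last is October 26.
At the standard offset (UTC+05:45), 21:00 UTC + 5h45m = 02:45 Lumeth Province standard time (rolling into the next day, 4 October 2025).
Daylight saving runs 20 April – 26 October; the standard-time date in Lumeth Province, October 4, 2025, is inside that window, so Lumeth Province is at UTC+06:45.
21:00 UTC + 6h45m = 03:45 Lumeth Province (rolling into the next day, 4 October 2025).

03:45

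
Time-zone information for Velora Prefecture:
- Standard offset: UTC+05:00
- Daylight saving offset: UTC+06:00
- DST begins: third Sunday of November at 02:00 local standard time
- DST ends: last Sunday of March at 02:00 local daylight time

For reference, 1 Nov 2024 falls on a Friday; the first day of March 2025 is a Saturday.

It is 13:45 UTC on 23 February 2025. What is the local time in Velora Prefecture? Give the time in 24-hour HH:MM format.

19:45

1 November 2024 is a Friday, so the first Sunday is November 3 and the third is November 17.
1 March 2025 is a Saturday, so Sundays fall on 2, 9, 16, 23, 30; the last is March 30.
At the standard offset (UTC+05:00), 13:45 UTC + 5h = 18:45 Velora Prefecture standard time.
The standard-time date in Velora Prefecture, 23 February 2025, falls between 17 November 2024 and 30 March 2025, so daylight saving is in effect and Velora Prefecture is at UTC+06:00.
13:45 UTC + 6h = 19:45 local.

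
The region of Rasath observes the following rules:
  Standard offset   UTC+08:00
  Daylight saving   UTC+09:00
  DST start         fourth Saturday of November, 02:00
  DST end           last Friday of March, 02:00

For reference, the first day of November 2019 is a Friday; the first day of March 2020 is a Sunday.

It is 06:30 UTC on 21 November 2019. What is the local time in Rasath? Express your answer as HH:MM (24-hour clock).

14:30

1 November 2019 is a Friday, so the first Saturday is November 2 and the fourth is November 23.
1 March 2020 is a Sunday, so Fridays fall on 6, 13, 20, 27; the last is March 27.
At the standard offset (UTC+08:00), 06:30 UTC + 8h = 14:30 Rasath standard time.
The standard-time date in Rasath, 21 November 2019, does not fall between 23 November 2019 and 27 March 2020, so daylight saving is not in effect and Rasath is at UTC+08:00.
06:30 UTC + 8h = 14:30 local.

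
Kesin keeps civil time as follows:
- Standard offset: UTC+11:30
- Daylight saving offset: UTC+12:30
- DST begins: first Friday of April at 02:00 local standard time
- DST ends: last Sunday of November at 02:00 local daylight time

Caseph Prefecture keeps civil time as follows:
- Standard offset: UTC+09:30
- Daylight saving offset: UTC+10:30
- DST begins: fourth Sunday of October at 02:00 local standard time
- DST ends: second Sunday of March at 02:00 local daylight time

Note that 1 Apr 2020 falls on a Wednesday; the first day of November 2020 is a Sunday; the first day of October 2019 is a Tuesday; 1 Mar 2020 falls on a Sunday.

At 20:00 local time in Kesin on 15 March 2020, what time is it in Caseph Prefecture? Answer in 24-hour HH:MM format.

18:00

1 April 2020 is a Wednesday, so the first Friday is April 3.
1 November 2020 is a Sunday, so Sundays fall on 1, 8, 15, 22, 29; the last is November 29.
15 March 2020 does not fall between 3 April and 29 November, so daylight saving is not in effect and Kesin is at UTC+11:30.
20:00 Kesin − 11h30m = 08:30 UTC.
1 October 2019 is a Tuesday, so the first Sunday is October 6 and the fourth is October 27.
1 March 2020 is a Sunday, so the first Sunday is March 1 and the second is March 8.
At the standard offset (UTC+09:30), 08:30 UTC + 9h30m = 18:00 Caseph Prefecture standard time.
The standard-time date in Caseph Prefecture, 15 March 2020, is outside the daylight-saving period (27 October 2019 – 8 March 2020), so Caseph Prefecture is on standard time, UTC+09:30.
08:30 UTC + 9h30m = 18:00 Caseph Prefecture.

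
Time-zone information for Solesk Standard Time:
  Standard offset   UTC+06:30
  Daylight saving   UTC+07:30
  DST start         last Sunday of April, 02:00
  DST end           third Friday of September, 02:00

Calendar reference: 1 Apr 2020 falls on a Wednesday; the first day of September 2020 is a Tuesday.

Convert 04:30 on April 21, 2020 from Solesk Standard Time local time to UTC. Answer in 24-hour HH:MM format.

22:00

1 April 2020 is a Wednesday, so Sundays fall on 5, 12, 19, 26; the last is April 26.
1 September 2020 is a Tuesday, so the first Friday is September 4 and the third is September 18.
April 21, 2020 is outside the daylight-saving period (26 April – 18 September), so Solesk Standard Time is on standard time, UTC+06:30.
04:30 local − 6h30m = 22:00 UTC (rolling into the previous day, 20 April 2020).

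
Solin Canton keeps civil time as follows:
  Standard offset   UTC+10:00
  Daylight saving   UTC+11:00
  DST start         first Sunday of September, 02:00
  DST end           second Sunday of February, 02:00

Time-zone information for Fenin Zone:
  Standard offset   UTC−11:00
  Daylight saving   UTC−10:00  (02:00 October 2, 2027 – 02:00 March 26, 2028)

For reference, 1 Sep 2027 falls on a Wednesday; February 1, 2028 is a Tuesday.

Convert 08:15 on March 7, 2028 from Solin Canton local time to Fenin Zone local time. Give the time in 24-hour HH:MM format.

1 September 2027 is a Wednesday, so the first Sunday is September 5.
1 February 2028 is a Tuesday, so the first Sunday is February 6 and the second is February 13.
March 7, 2028 is outside the daylight-saving period (5 September 2027 – 13 February 2028), so Solin Canton is on standard time, UTC+10:00.
08:15 Solin Canton − 10h = 22:15 UTC (rolling into the previous day, 6 March 2028).
At the standard offset (UTC−11:00), 22:15 UTC − 11h = 11:15 Fenin Zone standard time.
Daylight saving runs 2 October 2027 – 26 March 2028; the standard-time date in Fenin Zone, March 6, 2028, is inside that window, so Fenin Zone is at UTC−10:00.
22:15 UTC − 10h = 12:15 Fenin Zone.

12:15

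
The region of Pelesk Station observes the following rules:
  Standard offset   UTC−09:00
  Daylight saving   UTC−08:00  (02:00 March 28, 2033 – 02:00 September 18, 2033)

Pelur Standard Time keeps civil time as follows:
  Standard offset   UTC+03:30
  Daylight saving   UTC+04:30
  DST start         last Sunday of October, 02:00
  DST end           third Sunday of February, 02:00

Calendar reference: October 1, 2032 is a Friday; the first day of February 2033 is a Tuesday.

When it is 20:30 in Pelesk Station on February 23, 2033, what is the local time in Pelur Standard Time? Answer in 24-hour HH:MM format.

Daylight saving runs 28 March – 18 September; February 23, 2033 is outside that window, so Pelesk Station is on standard time at UTC−09:00.
20:30 Pelesk Station + 9h = 05:30 UTC (rolling into the next day, 24 February 2033).
1 October 2032 is a Friday, so Sundays fall on 3, 10, 17, 24, 31; the last is October 31.
1 February 2033 is a Tuesday, so the first Sunday is February 6 and the third is February 20.
At the standard offset (UTC+03:30), 05:30 UTC + 3h30m = 09:00 Pelur Standard Time standard time.
The standard-time date in Pelur Standard Time, February 24, 2033, does not fall between 31 October 2032 and 20 February 2033, so daylight saving is not in effect and Pelur Standard Time is at UTC+03:30.
05:30 UTC + 3h30m = 09:00 Pelur Standard Time.

09:00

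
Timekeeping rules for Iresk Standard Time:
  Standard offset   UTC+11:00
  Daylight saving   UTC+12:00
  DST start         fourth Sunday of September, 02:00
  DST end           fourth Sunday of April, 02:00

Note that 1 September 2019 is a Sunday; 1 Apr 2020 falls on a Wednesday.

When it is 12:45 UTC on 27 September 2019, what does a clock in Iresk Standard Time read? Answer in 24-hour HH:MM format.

00:45

1 September 2019 is a Sunday, so the first Sunday is September 1 and the fourth is September 22.
1 April 2020 is a Wednesday, so the first Sunday is April 5 and the fourth is April 26.
At the standard offset (UTC+11:00), 12:45 UTC + 11h = 23:45 Iresk Standard Time standard time.
The standard-time date in Iresk Standard Time, 27 September 2019, lies within the daylight-saving period (22 September 2019 – 26 April 2020), so Iresk Standard Time is on daylight time, UTC+12:00.
12:45 UTC + 12h = 00:45 local (rolling into the next day, 28 September 2019).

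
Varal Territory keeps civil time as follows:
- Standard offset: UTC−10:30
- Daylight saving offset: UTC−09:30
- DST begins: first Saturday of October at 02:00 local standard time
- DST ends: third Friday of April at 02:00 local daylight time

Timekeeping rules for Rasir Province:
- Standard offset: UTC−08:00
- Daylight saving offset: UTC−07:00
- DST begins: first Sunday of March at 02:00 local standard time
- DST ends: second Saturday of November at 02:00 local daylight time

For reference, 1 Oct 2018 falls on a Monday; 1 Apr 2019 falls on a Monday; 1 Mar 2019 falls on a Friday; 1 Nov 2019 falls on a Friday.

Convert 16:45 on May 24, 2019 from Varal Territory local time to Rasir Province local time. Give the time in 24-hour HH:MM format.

1 October 2018 is a Monday, so the first Saturday is October 6.
1 April 2019 is a Monday, so the first Friday is April 5 and the third is April 19.
May 24, 2019 does not fall between 6 October 2018 and 19 April 2019, so daylight saving is not in effect and Varal Territory is at UTC−10:30.
16:45 Varal Territory + 10h30m = 03:15 UTC (rolling into the next day, 25 May 2019).
1 March 2019 is a Friday, so the first Sunday is March 3.
1 November 2019 is a Friday, so the first Saturday is November 2 and the second is November 9.
At the standard offset (UTC−08:00), 03:15 UTC − 8h = 19:15 Rasir Province standard time (rolling into the previous day, 24 May 2019).
The standard-time date in Rasir Province, May 24, 2019, lies within the daylight-saving period (3 March – 9 November), so Rasir Province is on daylight time, UTC−07:00.
03:15 UTC − 7h = 20:15 Rasir Province (rolling into the previous day, 24 May 2019).

20:15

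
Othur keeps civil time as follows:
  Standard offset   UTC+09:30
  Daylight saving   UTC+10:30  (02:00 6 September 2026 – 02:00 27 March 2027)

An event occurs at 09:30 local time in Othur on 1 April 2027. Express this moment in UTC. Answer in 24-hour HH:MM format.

00:00

Daylight saving runs 6 September 2026 – 27 March 2027; 1 April 2027 is outside that window, so Othur is on standard time at UTC+09:30.
09:30 local − 9h30m = 00:00 UTC.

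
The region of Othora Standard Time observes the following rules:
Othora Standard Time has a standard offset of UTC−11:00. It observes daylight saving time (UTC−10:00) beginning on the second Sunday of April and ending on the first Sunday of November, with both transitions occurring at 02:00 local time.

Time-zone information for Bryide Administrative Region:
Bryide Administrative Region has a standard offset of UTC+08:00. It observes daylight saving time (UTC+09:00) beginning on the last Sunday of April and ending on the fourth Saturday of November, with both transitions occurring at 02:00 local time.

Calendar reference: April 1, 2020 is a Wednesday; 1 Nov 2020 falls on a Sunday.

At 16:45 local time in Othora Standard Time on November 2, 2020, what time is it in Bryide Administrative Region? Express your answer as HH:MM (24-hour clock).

12:45

1 April 2020 is a Wednesday, so the first Sunday is April 5 and the second is April 12.
1 November 2020 is a Sunday, so the first Sunday is November 1.
November 2, 2020 is outside the daylight-saving period (12 April – 1 November), so Othora Standard Time is on standard time, UTC−11:00.
16:45 Othora Standard Time + 11h = 03:45 UTC (rolling into the next day, 3 November 2020).
1 April 2020 is a Wednesday, so Sundays fall on 5, 12, 19, 26; the last is April 26.
1 November 2020 is a Sunday, so the first Saturday is November 7 and the fourth is November 28.
At the standard offset (UTC+08:00), 03:45 UTC + 8h = 11:45 Bryide Administrative Region standard time.
Daylight saving runs 26 April – 28 November; the standard-time date in Bryide Administrative Region, November 3, 2020, is inside that window, so Bryide Administrative Region is at UTC+09:00.
03:45 UTC + 9h = 12:45 Bryide Administrative Region.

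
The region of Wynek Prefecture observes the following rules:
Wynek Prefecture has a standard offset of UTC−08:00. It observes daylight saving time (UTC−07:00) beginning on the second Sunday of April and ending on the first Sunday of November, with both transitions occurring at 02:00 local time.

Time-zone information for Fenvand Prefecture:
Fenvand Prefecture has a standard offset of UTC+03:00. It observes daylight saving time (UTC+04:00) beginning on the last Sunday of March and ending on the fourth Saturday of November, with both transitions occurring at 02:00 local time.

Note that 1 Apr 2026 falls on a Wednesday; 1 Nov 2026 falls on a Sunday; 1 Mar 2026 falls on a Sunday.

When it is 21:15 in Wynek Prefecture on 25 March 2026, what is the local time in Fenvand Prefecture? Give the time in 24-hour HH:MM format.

1 April 2026 is a Wednesday, so the first Sunday is April 5 and the second is April 12.
1 November 2026 is a Sunday, so the first Sunday is November 1.
25 March 2026 does not fall between 12 April and 1 November, so daylight saving is not in effect and Wynek Prefecture is at UTC−08:00.
21:15 Wynek Prefecture + 8h = 05:15 UTC (rolling into the next day, 26 March 2026).
1 March 2026 is a Sunday, so Sundays fall on 1, 8, 15, 22, 29; the last is March 29.
1 November 2026 is a Sunday, so the first Saturday is November 7 and the fourth is November 28.
At the standard offset (UTC+03:00), 05:15 UTC + 3h = 08:15 Fenvand Prefecture standard time.
The standard-time date in Fenvand Prefecture, 26 March 2026, is outside the daylight-saving period (29 March – 28 November), so Fenvand Prefecture is on standard time, UTC+03:00.
05:15 UTC + 3h = 08:15 Fenvand Prefecture.

08:15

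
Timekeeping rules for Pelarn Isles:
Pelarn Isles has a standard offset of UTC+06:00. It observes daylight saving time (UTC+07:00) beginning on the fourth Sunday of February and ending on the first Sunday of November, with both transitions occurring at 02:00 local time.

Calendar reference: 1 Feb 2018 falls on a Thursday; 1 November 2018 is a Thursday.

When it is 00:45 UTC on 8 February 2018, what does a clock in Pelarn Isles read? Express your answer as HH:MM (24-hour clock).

06:45

1 February 2018 is a Thursday, so the first Sunday is February 4 and the fourth is February 25.
1 November 2018 is a Thursday, so the first Sunday is November 4.
At the standard offset (UTC+06:00), 00:45 UTC + 6h = 06:45 Pelarn Isles standard time.
The standard-time date in Pelarn Isles, 8 February 2018, is outside the daylight-saving period (25 February – 4 November), so Pelarn Isles is on standard time, UTC+06:00.
00:45 UTC + 6h = 06:45 local.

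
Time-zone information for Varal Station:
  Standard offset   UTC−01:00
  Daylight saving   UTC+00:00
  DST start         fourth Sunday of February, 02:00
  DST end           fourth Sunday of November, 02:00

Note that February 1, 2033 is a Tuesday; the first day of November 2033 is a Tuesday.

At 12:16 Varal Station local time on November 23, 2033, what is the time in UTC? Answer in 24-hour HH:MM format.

12:16

1 February 2033 is a Tuesday, so the first Sunday is February 6 and the fourth is February 27.
1 November 2033 is a Tuesday, so the first Sunday is November 6 and the fourth is November 27.
November 23, 2033 falls between 27 February and 27 November, so daylight saving is in effect and Varal Station is at UTC+00:00.
12:16 local − 0h = 12:16 UTC.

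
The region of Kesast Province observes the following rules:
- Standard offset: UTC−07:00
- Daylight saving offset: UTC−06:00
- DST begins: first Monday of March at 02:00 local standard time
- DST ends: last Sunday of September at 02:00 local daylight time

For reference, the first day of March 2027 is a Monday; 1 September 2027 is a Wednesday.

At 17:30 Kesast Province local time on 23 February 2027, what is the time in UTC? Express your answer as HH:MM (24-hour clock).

1 March 2027 is a Monday, so the first Monday is March 1.
1 September 2027 is a Wednesday, so Sundays fall on 5, 12, 19, 26; the last is September 26.
Daylight saving runs 1 March – 26 September; 23 February 2027 is outside that window, so Kesast Province is on standard time at UTC−07:00.
17:30 local + 7h = 00:30 UTC (rolling into the next day, 24 February 2027).

00:30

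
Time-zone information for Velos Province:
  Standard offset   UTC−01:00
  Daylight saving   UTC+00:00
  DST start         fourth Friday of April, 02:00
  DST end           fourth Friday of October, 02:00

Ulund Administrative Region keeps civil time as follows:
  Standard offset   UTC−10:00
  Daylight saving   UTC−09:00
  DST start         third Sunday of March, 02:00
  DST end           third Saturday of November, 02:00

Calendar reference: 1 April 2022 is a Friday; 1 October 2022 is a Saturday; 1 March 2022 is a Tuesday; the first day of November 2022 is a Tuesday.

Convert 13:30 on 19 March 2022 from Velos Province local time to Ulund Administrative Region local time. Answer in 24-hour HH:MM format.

04:30

1 April 2022 is a Friday, so the first Friday is April 1 and the fourth is April 22.
1 October 2022 is a Saturday, so the first Friday is October 7 and the fourth is October 28.
19 March 2022 does not fall between 22 April and 28 October, so daylight saving is not in effect and Velos Province is at UTC−01:00.
13:30 Velos Province + 1h = 14:30 UTC.
1 March 2022 is a Tuesday, so the first Sunday is March 6 and the third is March 20.
1 November 2022 is a Tuesday, so the first Saturday is November 5 and the third is November 19.
At the standard offset (UTC−10:00), 14:30 UTC − 10h = 04:30 Ulund Administrative Region standard time.
Daylight saving runs 20 March – 19 November; the standard-time date in Ulund Administrative Region, 19 March 2022, is outside that window, so Ulund Administrative Region is on standard time at UTC−10:00.
14:30 UTC − 10h = 04:30 Ulund Administrative Region.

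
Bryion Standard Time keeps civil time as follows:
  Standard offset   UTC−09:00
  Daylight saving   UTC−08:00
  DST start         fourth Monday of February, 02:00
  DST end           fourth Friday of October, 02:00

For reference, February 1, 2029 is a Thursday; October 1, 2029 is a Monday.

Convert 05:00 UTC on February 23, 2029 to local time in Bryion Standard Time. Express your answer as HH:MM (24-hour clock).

1 February 2029 is a Thursday, so the first Monday is February 5 and the fourth is February 26.
1 October 2029 is a Monday, so the first Friday is October 5 and the fourth is October 26.
At the standard offset (UTC−09:00), 05:00 UTC − 9h = 20:00 Bryion Standard Time standard time (rolling into the previous day, 22 February 2029).
The standard-time date in Bryion Standard Time, February 22, 2029, is outside the daylight-saving period (26 February – 26 October), so Bryion Standard Time is on standard time, UTC−09:00.
05:00 UTC − 9h = 20:00 local (rolling into the previous day, 22 February 2029).

20:00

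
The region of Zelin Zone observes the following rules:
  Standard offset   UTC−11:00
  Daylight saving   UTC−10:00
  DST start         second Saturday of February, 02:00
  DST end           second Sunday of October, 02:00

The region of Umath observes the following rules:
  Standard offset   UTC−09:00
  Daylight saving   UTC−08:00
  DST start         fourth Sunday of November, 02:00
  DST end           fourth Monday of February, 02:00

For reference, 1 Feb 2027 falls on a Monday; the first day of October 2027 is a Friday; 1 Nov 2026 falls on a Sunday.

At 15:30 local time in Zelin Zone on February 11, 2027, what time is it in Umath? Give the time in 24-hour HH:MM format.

18:30

1 February 2027 is a Monday, so the first Saturday is February 6 and the second is February 13.
1 October 2027 is a Friday, so the first Sunday is October 3 and the second is October 10.
Daylight saving runs 13 February – 10 October; February 11, 2027 is outside that window, so Zelin Zone is on standard time at UTC−11:00.
15:30 Zelin Zone + 11h = 02:30 UTC (rolling into the next day, 12 February 2027).
1 November 2026 is a Sunday, so the first Sunday is November 1 and the fourth is November 22.
1 February 2027 is a Monday, so the first Monday is February 1 and the fourth is February 22.
At the standard offset (UTC−09:00), 02:30 UTC − 9h = 17:30 Umath standard time (rolling into the previous day, 11 February 2027).
Daylight saving runs 22 November 2026 – 22 February 2027; the standard-time date in Umath, February 11, 2027, is inside that window, so Umath is at UTC−08:00.
02:30 UTC − 8h = 18:30 Umath (rolling into the previous day, 11 February 2027).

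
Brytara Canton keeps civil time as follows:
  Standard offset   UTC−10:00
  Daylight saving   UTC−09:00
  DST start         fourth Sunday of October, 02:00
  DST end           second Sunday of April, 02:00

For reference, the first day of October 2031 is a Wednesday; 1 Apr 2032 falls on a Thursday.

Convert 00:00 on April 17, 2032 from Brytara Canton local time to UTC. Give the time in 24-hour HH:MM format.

10:00

1 October 2031 is a Wednesday, so the first Sunday is October 5 and the fourth is October 26.
1 April 2032 is a Thursday, so the first Sunday is April 4 and the second is April 11.
April 17, 2032 is outside the daylight-saving period (26 October 2031 – 11 April 2032), so Brytara Canton is on standard time, UTC−10:00.
00:00 local + 10h = 10:00 UTC.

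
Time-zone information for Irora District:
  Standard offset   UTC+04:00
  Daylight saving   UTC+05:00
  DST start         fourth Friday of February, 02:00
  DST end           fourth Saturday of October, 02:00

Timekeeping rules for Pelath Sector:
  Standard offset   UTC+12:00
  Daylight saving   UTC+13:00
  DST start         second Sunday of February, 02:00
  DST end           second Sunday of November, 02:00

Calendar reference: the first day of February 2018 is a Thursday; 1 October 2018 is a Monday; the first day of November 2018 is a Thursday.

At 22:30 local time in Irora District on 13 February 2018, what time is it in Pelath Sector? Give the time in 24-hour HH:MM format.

07:30

1 February 2018 is a Thursday, so the first Friday is February 2 and the fourth is February 23.
1 October 2018 is a Monday, so the first Saturday is October 6 and the fourth is October 27.
Daylight saving runs 23 February – 27 October; 13 February 2018 is outside that window, so Irora District is on standard time at UTC+04:00.
22:30 Irora District − 4h = 18:30 UTC.
1 February 2018 is a Thursday, so the first Sunday is February 4 and the second is February 11.
1 November 2018 is a Thursday, so the first Sunday is November 4 and the second is November 11.
At the standard offset (UTC+12:00), 18:30 UTC + 12h = 06:30 Pelath Sector standard time (rolling into the next day, 14 February 2018).
The standard-time date in Pelath Sector, 14 February 2018, lies within the daylight-saving period (11 February – 11 November), so Pelath Sector is on daylight time, UTC+13:00.
18:30 UTC + 13h = 07:30 Pelath Sector (rolling into the next day, 14 February 2018).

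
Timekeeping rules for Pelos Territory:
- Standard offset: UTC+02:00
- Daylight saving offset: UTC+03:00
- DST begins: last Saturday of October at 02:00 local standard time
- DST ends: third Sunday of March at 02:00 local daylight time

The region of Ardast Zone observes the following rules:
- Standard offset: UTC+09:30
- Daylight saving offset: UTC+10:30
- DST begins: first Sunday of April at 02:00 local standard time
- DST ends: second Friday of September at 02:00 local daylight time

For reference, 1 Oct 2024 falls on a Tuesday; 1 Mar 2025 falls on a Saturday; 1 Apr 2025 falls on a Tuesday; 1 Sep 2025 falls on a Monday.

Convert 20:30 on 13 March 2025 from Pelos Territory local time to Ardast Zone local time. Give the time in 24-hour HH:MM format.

1 October 2024 is a Tuesday, so Saturdays fall on 5, 12, 19, 26; the last is October 26.
1 March 2025 is a Saturday, so the first Sunday is March 2 and the third is March 16.
13 March 2025 lies within the daylight-saving period (26 October 2024 – 16 March 2025), so Pelos Territory is on daylight time, UTC+03:00.
20:30 Pelos Territory − 3h = 17:30 UTC.
1 April 2025 is a Tuesday, so the first Sunday is April 6.
1 September 2025 is a Monday, so the first Friday is September 5 and the second is September 12.
At the standard offset (UTC+09:30), 17:30 UTC + 9h30m = 03:00 Ardast Zone standard time (rolling into the next day, 14 March 2025).
The standard-time date in Ardast Zone, 14 March 2025, does not fall between 6 April and 12 September, so daylight saving is not in effect and Ardast Zone is at UTC+09:30.
17:30 UTC + 9h30m = 03:00 Ardast Zone (rolling into the next day, 14 March 2025).

03:00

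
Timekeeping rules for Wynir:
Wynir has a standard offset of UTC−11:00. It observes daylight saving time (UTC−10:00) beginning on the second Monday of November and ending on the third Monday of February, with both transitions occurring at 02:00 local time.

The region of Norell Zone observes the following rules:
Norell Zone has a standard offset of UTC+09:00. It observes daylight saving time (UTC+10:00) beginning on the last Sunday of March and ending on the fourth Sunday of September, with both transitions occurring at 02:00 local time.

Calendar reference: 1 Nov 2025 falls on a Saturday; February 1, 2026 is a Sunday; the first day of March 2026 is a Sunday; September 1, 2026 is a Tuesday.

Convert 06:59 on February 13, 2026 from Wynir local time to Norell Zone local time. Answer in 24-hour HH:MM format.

1 November 2025 is a Saturday, so the first Monday is November 3 and the second is November 10.
1 February 2026 is a Sunday, so the first Monday is February 2 and the third is February 16.
February 13, 2026 lies within the daylight-saving period (10 November 2025 – 16 February 2026), so Wynir is on daylight time, UTC−10:00.
06:59 Wynir + 10h = 16:59 UTC.
1 March 2026 is a Sunday, so Sundays fall on 1, 8, 15, 22, 29; the last is March 29.
1 September 2026 is a Tuesday, so the first Sunday is September 6 and the fourth is September 27.
At the standard offset (UTC+09:00), 16:59 UTC + 9h = 01:59 Norell Zone standard time (rolling into the next day, 14 February 2026).
Daylight saving runs 29 March – 27 September; the standard-time date in Norell Zone, February 14, 2026, is outside that window, so Norell Zone is on standard time at UTC+09:00.
16:59 UTC + 9h = 01:59 Norell Zone (rolling into the next day, 14 February 2026).

01:59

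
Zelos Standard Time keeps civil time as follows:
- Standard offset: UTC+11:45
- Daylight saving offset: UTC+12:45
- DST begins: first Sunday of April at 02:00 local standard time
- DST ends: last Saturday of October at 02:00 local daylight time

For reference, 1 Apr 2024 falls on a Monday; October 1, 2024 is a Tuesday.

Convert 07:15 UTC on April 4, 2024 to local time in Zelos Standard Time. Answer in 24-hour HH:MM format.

1 April 2024 is a Monday, so the first Sunday is April 7.
1 October 2024 is a Tuesday, so Saturdays fall on 5, 12, 19, 26; the last is October 26.
At the standard offset (UTC+11:45), 07:15 UTC + 11h45m = 19:00 Zelos Standard Time standard time.
The standard-time date in Zelos Standard Time, April 4, 2024, is outside the daylight-saving period (7 April – 26 October), so Zelos Standard Time is on standard time, UTC+11:45.
07:15 UTC + 11h45m = 19:00 local.

19:00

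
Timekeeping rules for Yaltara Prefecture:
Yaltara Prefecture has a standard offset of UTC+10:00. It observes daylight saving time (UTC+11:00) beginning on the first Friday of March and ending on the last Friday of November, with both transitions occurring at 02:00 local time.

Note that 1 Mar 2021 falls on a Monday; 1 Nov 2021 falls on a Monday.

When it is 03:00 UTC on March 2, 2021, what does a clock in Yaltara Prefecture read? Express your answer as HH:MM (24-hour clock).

13:00

1 March 2021 is a Monday, so the first Friday is March 5.
1 November 2021 is a Monday, so Fridays fall on 5, 12, 19, 26; the last is November 26.
At the standard offset (UTC+10:00), 03:00 UTC + 10h = 13:00 Yaltara Prefecture standard time.
The standard-time date in Yaltara Prefecture, March 2, 2021, does not fall between 5 March and 26 November, so daylight saving is not in effect and Yaltara Prefecture is at UTC+10:00.
03:00 UTC + 10h = 13:00 local.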